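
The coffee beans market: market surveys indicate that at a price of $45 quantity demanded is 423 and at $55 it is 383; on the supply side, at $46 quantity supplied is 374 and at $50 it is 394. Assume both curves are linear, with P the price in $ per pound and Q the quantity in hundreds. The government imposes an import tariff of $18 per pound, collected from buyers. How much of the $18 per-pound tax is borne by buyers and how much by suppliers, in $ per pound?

Buyers bear $10 per pound; suppliers bear $8 per pound.

Demand slope: (383 − 423)/(55 − 45) = -4, so Qd = 603 − 4P.
Supply slope: (394 − 374)/(50 − 46) = 5, so Qs = 5P + 144.
Before the tax: set 603 − 4P = 5P + 144 → P* = $51, Q* = 399.
With the tax collected from buyers, demand (in seller-price terms) shifts: Qd = 603 − 4(P + 18).
New equilibrium: buyers pay $61, suppliers receive $43, Q = 359. (Wedge: Pb − Ps = 18.)
Burden on buyers: $10; on suppliers: $8. (They sum to $18.)
The less price-elastic side of the market bears the larger share of a per-unit tax.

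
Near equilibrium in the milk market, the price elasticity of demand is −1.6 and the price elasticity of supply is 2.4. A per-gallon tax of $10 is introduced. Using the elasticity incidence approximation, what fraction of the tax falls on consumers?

Incidence ratio: consumers' share ≈ εs / (εs + |εd|) = 2.4 / (2.4 + 1.6) = 0.6.
Supply is the more elastic side, so consumers bear the larger share.

Consumers' share ≈ 0.6.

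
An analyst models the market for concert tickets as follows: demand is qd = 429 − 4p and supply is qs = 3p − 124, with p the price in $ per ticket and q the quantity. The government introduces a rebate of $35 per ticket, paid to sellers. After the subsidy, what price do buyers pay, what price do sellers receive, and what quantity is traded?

Buyers pay $64; sellers receive $99; quantity = 173.

Before the subsidy: set 429 − 4p = 3p − 124 → p* = $79, q* = 113.
With a per-unit subsidy paid to sellers, each receives p + 35 per unit sold, so supply becomes qs = 3(p + 35) − 124.
New equilibrium: buyers pay $64, sellers receive $99, q = 173. (Wedge: pb − ps = −35.)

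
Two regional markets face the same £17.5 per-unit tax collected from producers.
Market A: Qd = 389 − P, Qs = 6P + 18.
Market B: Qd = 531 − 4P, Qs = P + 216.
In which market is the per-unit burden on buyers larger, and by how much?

Market A, by £11.5.

Market A: pre-tax P* = £53, Q* = 336; post-tax Q = 321; per-unit burden on buyers = £15.
Market B: pre-tax P* = £63, Q* = 279; post-tax Q = 265; per-unit burden on buyers = £3.5.
Difference: £15 vs £3.5 → market A is larger by £11.5.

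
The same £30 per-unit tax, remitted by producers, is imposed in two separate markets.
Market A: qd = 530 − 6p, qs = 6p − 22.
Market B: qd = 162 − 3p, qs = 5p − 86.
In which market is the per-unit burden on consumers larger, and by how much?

Market B, by £3.75.

Market A: pre-tax p* = £46, q* = 254; post-tax q = 164; per-unit burden on consumers = £15.
Market B: pre-tax p* = £31, q* = 69; post-tax q = 12.75; per-unit burden on consumers = £18.75.
Difference: £15 vs £18.75 → market B is larger by £3.75.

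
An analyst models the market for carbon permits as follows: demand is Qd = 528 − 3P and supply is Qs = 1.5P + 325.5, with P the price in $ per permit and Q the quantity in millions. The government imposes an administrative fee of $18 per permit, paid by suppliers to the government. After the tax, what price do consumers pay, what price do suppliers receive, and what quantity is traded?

Without the tax, 528 − 3P = 1.5P + 325.5 gives 4.5P = 202.5, so P* = $45 and Q* = 393.
With the tax collected from suppliers, supply shifts: Qs = 1.5(P − 18) + 325.5.
New equilibrium: consumers pay $51, suppliers receive $33, Q = 375. (Wedge: Pb − Ps = 18.)

Consumers pay $51; suppliers receive $33; quantity = 375.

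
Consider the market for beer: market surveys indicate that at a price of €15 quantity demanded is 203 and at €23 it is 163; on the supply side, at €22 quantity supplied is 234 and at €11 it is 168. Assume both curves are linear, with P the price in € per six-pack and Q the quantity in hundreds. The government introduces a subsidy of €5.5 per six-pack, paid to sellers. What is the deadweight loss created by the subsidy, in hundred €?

Demand slope: (163 − 203)/(23 − 15) = -5, so Qd = 278 − 5P.
Supply slope: (168 − 234)/(11 − 22) = 6, so Qs = 6P + 102.
Without the subsidy, 278 − 5P = 6P + 102 gives 11P = 176, so P* = €16 and Q* = 198.
With a per-unit subsidy paid to sellers, each receives P + 5.5 per unit sold, so supply becomes Qs = 6(P + 5.5) + 102.
New equilibrium: consumers pay €13, sellers receive €18.5, Q = 213. (Wedge: Pb − Ps = −5.5.)
Quantity rises by |ΔQ| = |198 − 213| = 15.
DWL = ½ · t · |ΔQ| = ½ · 5.5 · 15 = €41.25.

Deadweight loss = €41.25 hundred.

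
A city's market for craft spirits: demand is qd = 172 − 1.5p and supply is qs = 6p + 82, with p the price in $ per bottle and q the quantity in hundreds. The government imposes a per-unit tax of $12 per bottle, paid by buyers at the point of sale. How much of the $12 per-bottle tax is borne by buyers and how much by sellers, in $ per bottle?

Buyers bear $9.6 per bottle; sellers bear $2.4 per bottle.

Before the tax: set 172 − 1.5p = 6p + 82 → p* = $12, q* = 154.
With the tax collected from buyers, demand (in seller-price terms) shifts: qd = 172 − 1.5(p + 12).
Solving gives q = 139.6 with buyers paying $21.6 and sellers receiving $9.6 (the $12 wedge).
Burden on buyers: $9.6; on sellers: $2.4. (They sum to $12.)
The less price-elastic side of the market bears the larger share of a per-unit tax.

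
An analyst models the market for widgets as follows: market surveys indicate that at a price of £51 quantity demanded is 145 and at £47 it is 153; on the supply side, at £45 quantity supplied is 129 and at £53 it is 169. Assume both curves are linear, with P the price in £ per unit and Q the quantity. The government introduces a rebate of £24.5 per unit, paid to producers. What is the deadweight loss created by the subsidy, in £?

Deadweight loss = £428.75.

Demand slope: (153 − 145)/(47 − 51) = -2, so Qd = 247 − 2P.
Supply slope: (169 − 129)/(53 − 45) = 5, so Qs = 5P − 96.
Before the subsidy: set 247 − 2P = 5P − 96 → P* = £49, Q* = 149.
With a per-unit subsidy paid to producers, each receives P + 24.5 per unit sold, so supply becomes Qs = 5(P + 24.5) − 96.
Solving gives Q = 184 with buyers paying £31.5 and producers receiving £56 (the £24.5 wedge).
Quantity rises by |ΔQ| = |149 − 184| = 35.
DWL = ½ · t · |ΔQ| = ½ · 24.5 · 35 = £428.75.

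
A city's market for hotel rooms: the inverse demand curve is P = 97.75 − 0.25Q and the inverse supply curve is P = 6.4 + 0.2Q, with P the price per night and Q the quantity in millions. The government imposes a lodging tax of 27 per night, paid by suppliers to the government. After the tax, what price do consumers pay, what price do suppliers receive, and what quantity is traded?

Consumers pay 62; suppliers receive 35; quantity = 143.

Rewrite in direct form: Qd = 391 − 4P and Qs = 5P − 32.
Before the tax: set 391 − 4P = 5P − 32 → P* = 47, Q* = 203.
With the tax collected from suppliers, supply shifts: Qs = 5(P − 27) − 32.
New equilibrium: consumers pay 62, suppliers receive 35, Q = 143. (Wedge: Pb − Ps = 27.)
The less price-elastic side of the market bears the larger share of a per-unit tax.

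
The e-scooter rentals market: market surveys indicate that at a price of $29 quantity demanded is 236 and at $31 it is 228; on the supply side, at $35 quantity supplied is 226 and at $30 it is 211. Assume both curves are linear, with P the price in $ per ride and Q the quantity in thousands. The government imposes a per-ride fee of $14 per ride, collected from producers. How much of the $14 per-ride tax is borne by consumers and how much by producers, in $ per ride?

Consumers bear $6 per ride; producers bear $8 per ride.

Demand slope: (228 − 236)/(31 − 29) = -4, so Qd = 352 − 4P.
Supply slope: (211 − 226)/(30 − 35) = 3, so Qs = 3P + 121.
Without the tax, 352 − 4P = 3P + 121 gives 7P = 231, so P* = $33 and Q* = 220.
With the tax collected from producers, supply shifts: Qs = 3(P − 14) + 121.
Solving gives Q = 196 with consumers paying $39 and producers receiving $25 (the $14 wedge).
Burden on consumers: $6; on producers: $8. (They sum to $14.)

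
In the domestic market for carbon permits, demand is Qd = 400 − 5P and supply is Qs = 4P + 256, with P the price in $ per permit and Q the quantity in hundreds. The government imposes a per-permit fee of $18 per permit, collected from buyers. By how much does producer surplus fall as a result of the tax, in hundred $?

Producer surplus falls by $3000 hundred.

Without the tax, 400 − 5P = 4P + 256 gives 9P = 144, so P* = $16 and Q* = 320.
With the tax collected from buyers, demand (in seller-price terms) shifts: Qd = 400 − 5(P + 18).
Solving gives Q = 280 with buyers paying $24 and suppliers receiving $6 (the $18 wedge).
ΔPS is the trapezoid between Q = 280 and Q = 320 of height $10: ½ · (320 + 280) · 10 = $3000.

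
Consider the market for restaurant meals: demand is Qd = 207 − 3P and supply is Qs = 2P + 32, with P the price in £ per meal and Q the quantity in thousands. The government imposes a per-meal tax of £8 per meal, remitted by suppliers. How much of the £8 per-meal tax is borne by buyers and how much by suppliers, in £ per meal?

Without the tax, 207 − 3P = 2P + 32 gives 5P = 175, so P* = £35 and Q* = 102.
With the tax collected from suppliers, supply shifts: Qs = 2(P − 8) + 32.
Solving gives Q = 92.4 with buyers paying £38.2 and suppliers receiving £30.2 (the £8 wedge).
Burden on buyers: £3.2; on suppliers: £4.8. (They sum to £8.)
The less price-elastic side of the market bears the larger share of a per-unit tax.

Buyers bear £3.2 per meal; suppliers bear £4.8 per meal.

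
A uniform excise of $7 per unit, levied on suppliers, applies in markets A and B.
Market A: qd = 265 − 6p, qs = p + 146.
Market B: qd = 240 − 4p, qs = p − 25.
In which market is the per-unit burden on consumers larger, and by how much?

Market A: pre-tax p* = $17, q* = 163; post-tax q = 157; per-unit burden on consumers = $1.
Market B: pre-tax p* = $53, q* = 28; post-tax q = 22.4; per-unit burden on consumers = $1.4.
Difference: $1 vs $1.4 → market B is larger by $0.4.

Market B, by $0.4.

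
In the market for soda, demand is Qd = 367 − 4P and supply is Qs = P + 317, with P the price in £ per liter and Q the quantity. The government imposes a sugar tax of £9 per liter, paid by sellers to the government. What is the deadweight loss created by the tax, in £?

Deadweight loss = £32.4.

Without the tax, 367 − 4P = P + 317 gives 5P = 50, so P* = £10 and Q* = 327.
With the tax collected from sellers, supply shifts: Qs = (P − 9) + 317.
New equilibrium: consumers pay £11.8, sellers receive £2.8, Q = 319.8. (Wedge: Pb − Ps = 9.)
Quantity falls by |ΔQ| = |327 − 319.8| = 7.2.
DWL = ½ · t · |ΔQ| = ½ · 9 · 7.2 = £32.4.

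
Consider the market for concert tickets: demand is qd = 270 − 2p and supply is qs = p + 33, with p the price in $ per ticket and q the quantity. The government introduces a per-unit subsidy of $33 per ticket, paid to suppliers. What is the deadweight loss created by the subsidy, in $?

Before the subsidy: set 270 − 2p = p + 33 → p* = $79, q* = 112.
With a per-unit subsidy paid to suppliers, each receives p + 33 per unit sold, so supply becomes qs = (p + 33) + 33.
New equilibrium: buyers pay $68, suppliers receive $101, q = 134. (Wedge: pb − ps = −33.)
Quantity rises by |ΔQ| = |112 − 134| = 22.
DWL = ½ · t · |ΔQ| = ½ · 33 · 22 = $363.

Deadweight loss = $363.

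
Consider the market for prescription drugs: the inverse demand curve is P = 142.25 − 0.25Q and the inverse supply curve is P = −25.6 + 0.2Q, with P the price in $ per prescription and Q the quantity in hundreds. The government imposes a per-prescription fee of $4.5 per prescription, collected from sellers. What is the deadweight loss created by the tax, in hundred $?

Deadweight loss = $22.5 hundred.

Inverting to Q(P) form: Qd = 569 − 4P; Qs = 5P + 128.
Without the tax, 569 − 4P = 5P + 128 gives 9P = 441, so P* = $49 and Q* = 373.
With the tax collected from sellers, supply shifts: Qs = 5(P − 4.5) + 128.
Solving gives Q = 363 with consumers paying $51.5 and sellers receiving $47 (the $4.5 wedge).
Quantity falls by |ΔQ| = |373 − 363| = 10.
DWL = ½ · t · |ΔQ| = ½ · 4.5 · 10 = $22.5.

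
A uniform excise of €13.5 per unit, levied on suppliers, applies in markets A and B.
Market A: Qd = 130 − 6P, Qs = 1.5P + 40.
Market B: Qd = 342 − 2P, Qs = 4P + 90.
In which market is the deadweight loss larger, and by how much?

Market A: pre-tax P* = €12, Q* = 58; post-tax Q = 41.8; deadweight loss = €109.35.
Market B: pre-tax P* = €42, Q* = 258; post-tax Q = 240; deadweight loss = €121.5.
Difference: €109.35 vs €121.5 → market B is larger by €12.15.

Market B, by €12.15.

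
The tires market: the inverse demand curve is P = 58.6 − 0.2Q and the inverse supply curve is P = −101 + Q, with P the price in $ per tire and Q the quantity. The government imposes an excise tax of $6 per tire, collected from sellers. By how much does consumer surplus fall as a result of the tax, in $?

Consumer surplus falls by $130.5.

Inverting to Q(P) form: Qd = 293 − 5P; Qs = P + 101.
Without the tax, 293 − 5P = P + 101 gives 6P = 192, so P* = $32 and Q* = 133.
With the tax collected from sellers, supply shifts: Qs = (P − 6) + 101.
Solving gives Q = 128 with consumers paying $33 and sellers receiving $27 (the $6 wedge).
ΔCS is the trapezoid between Q = 128 and Q = 133 of height $1: ½ · (133 + 128) · 1 = $130.5.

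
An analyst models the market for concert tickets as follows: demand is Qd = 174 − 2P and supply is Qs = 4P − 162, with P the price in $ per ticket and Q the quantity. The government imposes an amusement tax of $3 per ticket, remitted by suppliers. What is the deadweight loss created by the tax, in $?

Before the tax: set 174 − 2P = 4P − 162 → P* = $56, Q* = 62.
With the tax collected from suppliers, supply shifts: Qs = 4(P − 3) − 162.
Solving gives Q = 58 with consumers paying $58 and suppliers receiving $55 (the $3 wedge).
Quantity falls by |ΔQ| = |62 − 58| = 4.
DWL = ½ · t · |ΔQ| = ½ · 3 · 4 = $6.

Deadweight loss = $6.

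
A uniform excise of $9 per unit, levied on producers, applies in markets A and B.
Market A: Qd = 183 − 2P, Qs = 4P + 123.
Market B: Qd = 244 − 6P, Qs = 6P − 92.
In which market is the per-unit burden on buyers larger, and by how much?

Market A: pre-tax P* = $10, Q* = 163; post-tax Q = 151; per-unit burden on buyers = $6.
Market B: pre-tax P* = $28, Q* = 76; post-tax Q = 49; per-unit burden on buyers = $4.5.
Difference: $6 vs $4.5 → market A is larger by $1.5.

Market A, by $1.5.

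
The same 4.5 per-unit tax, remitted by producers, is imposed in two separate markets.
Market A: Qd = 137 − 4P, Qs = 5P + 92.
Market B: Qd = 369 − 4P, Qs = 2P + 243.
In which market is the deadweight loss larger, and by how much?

Market A: pre-tax P* = 5, Q* = 117; post-tax Q = 107; deadweight loss = 22.5.
Market B: pre-tax P* = 21, Q* = 285; post-tax Q = 279; deadweight loss = 13.5.
Difference: 22.5 vs 13.5 → market A is larger by 9.

Market A, by 9.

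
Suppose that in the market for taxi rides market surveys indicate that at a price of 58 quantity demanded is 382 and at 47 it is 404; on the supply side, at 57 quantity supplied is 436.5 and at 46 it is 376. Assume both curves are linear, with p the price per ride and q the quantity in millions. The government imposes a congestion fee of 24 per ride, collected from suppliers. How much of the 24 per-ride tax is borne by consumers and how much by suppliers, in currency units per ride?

Demand slope: (404 − 382)/(47 − 58) = -2, so qd = 498 − 2p.
Supply slope: (376 − 436.5)/(46 − 57) = 5.5, so qs = 5.5p + 123.
Before the tax: set 498 − 2p = 5.5p + 123 → p* = 50, q* = 398.
With the tax collected from suppliers, supply shifts: qs = 5.5(p − 24) + 123.
Solving gives q = 362.8 with consumers paying 67.6 and suppliers receiving 43.6 (the 24 wedge).
Burden on consumers: 17.6; on suppliers: 6.4. (They sum to 24.)

Consumers bear 17.6 per ride; suppliers bear 6.4 per ride.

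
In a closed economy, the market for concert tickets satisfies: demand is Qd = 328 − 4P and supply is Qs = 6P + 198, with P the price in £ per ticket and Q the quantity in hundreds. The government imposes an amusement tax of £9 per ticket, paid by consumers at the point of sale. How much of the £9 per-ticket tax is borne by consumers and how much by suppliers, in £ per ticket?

Before the tax: set 328 − 4P = 6P + 198 → P* = £13, Q* = 276.
With the tax collected from consumers, demand (in seller-price terms) shifts: Qd = 328 − 4(P + 9).
New equilibrium: consumers pay £18.4, suppliers receive £9.4, Q = 254.4. (Wedge: Pb − Ps = 9.)
Burden on consumers: £5.4; on suppliers: £3.6. (They sum to £9.)
The less price-elastic side of the market bears the larger share of a per-unit tax.

Consumers bear £5.4 per ticket; suppliers bear £3.6 per ticket.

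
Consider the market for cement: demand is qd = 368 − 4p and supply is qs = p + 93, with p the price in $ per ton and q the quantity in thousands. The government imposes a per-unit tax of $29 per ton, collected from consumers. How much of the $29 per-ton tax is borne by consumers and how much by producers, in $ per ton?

Before the tax: set 368 − 4p = p + 93 → p* = $55, q* = 148.
With the tax collected from consumers, demand (in seller-price terms) shifts: qd = 368 − 4(p + 29).
Solving gives q = 124.8 with consumers paying $60.8 and producers receiving $31.8 (the $29 wedge).
Burden on consumers: $5.8; on producers: $23.2. (They sum to $29.)
The less price-elastic side of the market bears the larger share of a per-unit tax.

Consumers bear $5.8 per ton; producers bear $23.2 per ton.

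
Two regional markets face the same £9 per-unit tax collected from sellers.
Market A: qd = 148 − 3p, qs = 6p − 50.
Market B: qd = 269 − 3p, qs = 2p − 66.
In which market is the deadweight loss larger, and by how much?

Market A: pre-tax p* = £22, q* = 82; post-tax q = 64; deadweight loss = £81.
Market B: pre-tax p* = £67, q* = 68; post-tax q = 57.2; deadweight loss = £48.6.
Difference: £81 vs £48.6 → market A is larger by £32.4.

Market A, by £32.4.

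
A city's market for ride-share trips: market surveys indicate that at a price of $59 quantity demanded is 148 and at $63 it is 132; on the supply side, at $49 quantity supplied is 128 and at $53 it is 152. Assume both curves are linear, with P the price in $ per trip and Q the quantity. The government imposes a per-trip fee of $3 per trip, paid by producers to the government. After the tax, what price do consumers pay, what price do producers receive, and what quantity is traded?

Demand slope: (132 − 148)/(63 − 59) = -4, so Qd = 384 − 4P.
Supply slope: (152 − 128)/(53 − 49) = 6, so Qs = 6P − 166.
Without the tax, 384 − 4P = 6P − 166 gives 10P = 550, so P* = $55 and Q* = 164.
With the tax collected from producers, supply shifts: Qs = 6(P − 3) − 166.
New equilibrium: consumers pay $56.8, producers receive $53.8, Q = 156.8. (Wedge: Pb − Ps = 3.)

Consumers pay $56.8; producers receive $53.8; quantity = 156.8.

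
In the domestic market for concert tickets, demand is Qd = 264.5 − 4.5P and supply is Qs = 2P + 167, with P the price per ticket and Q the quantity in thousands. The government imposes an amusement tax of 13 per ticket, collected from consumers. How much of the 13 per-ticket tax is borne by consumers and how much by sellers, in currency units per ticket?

Before the tax: set 264.5 − 4.5P = 2P + 167 → P* = 15, Q* = 197.
With the tax collected from consumers, demand (in seller-price terms) shifts: Qd = 264.5 − 4.5(P + 13).
Solving gives Q = 179 with consumers paying 19 and sellers receiving 6 (the 13 wedge).
Burden on consumers: 4; on sellers: 9. (They sum to 13.)
The less price-elastic side of the market bears the larger share of a per-unit tax.

Consumers bear 4 per ticket; sellers bear 9 per ticket.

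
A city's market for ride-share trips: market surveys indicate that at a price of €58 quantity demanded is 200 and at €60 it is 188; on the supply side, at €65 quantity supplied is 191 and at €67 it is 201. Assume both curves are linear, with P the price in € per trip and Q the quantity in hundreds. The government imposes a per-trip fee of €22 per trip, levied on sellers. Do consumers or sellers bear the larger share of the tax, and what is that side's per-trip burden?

Demand slope: (188 − 200)/(60 − 58) = -6, so Qd = 548 − 6P.
Supply slope: (201 − 191)/(67 − 65) = 5, so Qs = 5P − 134.
Before the tax: set 548 − 6P = 5P − 134 → P* = €62, Q* = 176.
With the tax collected from sellers, supply shifts: Qs = 5(P − 22) − 134.
New equilibrium: consumers pay €72, sellers receive €50, Q = 116. (Wedge: Pb − Ps = 22.)
Per-trip burden: consumers €10, sellers €12.
Sellers take the larger share because supply is less price-elastic here (demand slope 6 vs supply slope 5).
The less price-elastic side of the market bears the larger share of a per-unit tax.

Sellers bear the larger share: €12 per trip.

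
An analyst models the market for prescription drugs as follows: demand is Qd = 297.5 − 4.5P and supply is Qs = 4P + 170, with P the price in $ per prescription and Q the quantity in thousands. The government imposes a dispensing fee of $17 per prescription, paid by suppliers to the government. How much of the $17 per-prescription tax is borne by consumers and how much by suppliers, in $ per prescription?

Before the tax: set 297.5 − 4.5P = 4P + 170 → P* = $15, Q* = 230.
With the tax collected from suppliers, supply shifts: Qs = 4(P − 17) + 170.
New equilibrium: consumers pay $23, suppliers receive $6, Q = 194. (Wedge: Pb − Ps = 17.)
Burden on consumers: $8; on suppliers: $9. (They sum to $17.)
The less price-elastic side of the market bears the larger share of a per-unit tax.

Consumers bear $8 per prescription; suppliers bear $9 per prescription.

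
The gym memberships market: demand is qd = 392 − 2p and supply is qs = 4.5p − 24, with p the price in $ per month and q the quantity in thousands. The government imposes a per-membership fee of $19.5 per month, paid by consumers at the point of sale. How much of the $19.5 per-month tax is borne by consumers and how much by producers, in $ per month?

Consumers bear $13.5 per month; producers bear $6 per month.

Without the tax, 392 − 2p = 4.5p − 24 gives 6.5p = 416, so p* = $64 and q* = 264.
With the tax collected from consumers, demand (in seller-price terms) shifts: qd = 392 − 2(p + 19.5).
Solving gives q = 237 with consumers paying $77.5 and producers receiving $58 (the $19.5 wedge).
Burden on consumers: $13.5; on producers: $6. (They sum to $19.5.)
The less price-elastic side of the market bears the larger share of a per-unit tax.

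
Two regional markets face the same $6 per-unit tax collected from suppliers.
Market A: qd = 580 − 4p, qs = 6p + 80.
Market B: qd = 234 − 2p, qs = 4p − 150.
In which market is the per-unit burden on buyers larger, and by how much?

Market A: pre-tax p* = $50, q* = 380; post-tax q = 365.6; per-unit burden on buyers = $3.6.
Market B: pre-tax p* = $64, q* = 106; post-tax q = 98; per-unit burden on buyers = $4.
Difference: $3.6 vs $4 → market B is larger by $0.4.

Market B, by $0.4.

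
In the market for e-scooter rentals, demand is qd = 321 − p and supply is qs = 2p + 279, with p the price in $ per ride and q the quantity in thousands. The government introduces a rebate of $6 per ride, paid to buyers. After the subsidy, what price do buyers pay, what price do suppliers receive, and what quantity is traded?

Buyers pay $10; suppliers receive $16; quantity = 311.

Before the subsidy: set 321 − p = 2p + 279 → p* = $14, q* = 307.
With a per-unit subsidy paid to buyers, each effectively pays p − 6, so demand becomes qd = 321 − (p − 6).
New equilibrium: buyers pay $10, suppliers receive $16, q = 311. (Wedge: pb − ps = −6.)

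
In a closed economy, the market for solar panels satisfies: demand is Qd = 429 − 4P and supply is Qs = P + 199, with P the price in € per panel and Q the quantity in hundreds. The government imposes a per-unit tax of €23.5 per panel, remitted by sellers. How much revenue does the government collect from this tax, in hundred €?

Without the tax, 429 − 4P = P + 199 gives 5P = 230, so P* = €46 and Q* = 245.
With the tax collected from sellers, supply shifts: Qs = (P − 23.5) + 199.
New equilibrium: consumers pay €50.7, sellers receive €27.2, Q = 226.2. (Wedge: Pb − Ps = 23.5.)
Revenue = t · Q = 23.5 · 226.2 = €5315.7.

Tax revenue = €5315.7 hundred.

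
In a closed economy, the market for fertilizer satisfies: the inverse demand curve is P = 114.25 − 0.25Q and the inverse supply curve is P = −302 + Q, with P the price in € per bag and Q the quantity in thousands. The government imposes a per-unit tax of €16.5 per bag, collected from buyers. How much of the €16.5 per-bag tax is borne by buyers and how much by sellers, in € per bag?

Inverting to Q(P) form: Qd = 457 − 4P; Qs = P + 302.
Without the tax, 457 − 4P = P + 302 gives 5P = 155, so P* = €31 and Q* = 333.
With the tax collected from buyers, demand (in seller-price terms) shifts: Qd = 457 − 4(P + 16.5).
Solving gives Q = 319.8 with buyers paying €34.3 and sellers receiving €17.8 (the €16.5 wedge).
Burden on buyers: €3.3; on sellers: €13.2. (They sum to €16.5.)

Buyers bear €3.3 per bag; sellers bear €13.2 per bag.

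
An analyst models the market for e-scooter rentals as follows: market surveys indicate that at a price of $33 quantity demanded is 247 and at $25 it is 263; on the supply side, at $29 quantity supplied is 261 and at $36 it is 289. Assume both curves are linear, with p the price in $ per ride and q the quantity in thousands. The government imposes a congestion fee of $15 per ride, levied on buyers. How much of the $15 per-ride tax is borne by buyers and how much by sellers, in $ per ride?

Buyers bear $10 per ride; sellers bear $5 per ride.

Demand slope: (263 − 247)/(25 − 33) = -2, so qd = 313 − 2p.
Supply slope: (289 − 261)/(36 − 29) = 4, so qs = 4p + 145.
Before the tax: set 313 − 2p = 4p + 145 → p* = $28, q* = 257.
With the tax collected from buyers, demand (in seller-price terms) shifts: qd = 313 − 2(p + 15).
Solving gives q = 237 with buyers paying $38 and sellers receiving $23 (the $15 wedge).
Burden on buyers: $10; on sellers: $5. (They sum to $15.)
The less price-elastic side of the market bears the larger share of a per-unit tax.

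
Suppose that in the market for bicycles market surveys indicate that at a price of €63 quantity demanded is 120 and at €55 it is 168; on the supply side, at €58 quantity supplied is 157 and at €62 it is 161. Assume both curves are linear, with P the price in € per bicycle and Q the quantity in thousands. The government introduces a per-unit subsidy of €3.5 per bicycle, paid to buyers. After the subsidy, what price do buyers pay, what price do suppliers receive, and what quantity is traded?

Demand slope: (168 − 120)/(55 − 63) = -6, so Qd = 498 − 6P.
Supply slope: (161 − 157)/(62 − 58) = 1, so Qs = P + 99.
Before the subsidy: set 498 − 6P = P + 99 → P* = €57, Q* = 156.
With a per-unit subsidy paid to buyers, each effectively pays P − 3.5, so demand becomes Qd = 498 − 6(P − 3.5).
Solving gives Q = 159 with buyers paying €56.5 and suppliers receiving €60 (the €3.5 wedge).

Buyers pay €56.5; suppliers receive €60; quantity = 159.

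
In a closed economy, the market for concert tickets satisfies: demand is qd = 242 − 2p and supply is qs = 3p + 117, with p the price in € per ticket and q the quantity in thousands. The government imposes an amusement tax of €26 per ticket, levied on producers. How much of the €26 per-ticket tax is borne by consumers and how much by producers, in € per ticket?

Before the tax: set 242 − 2p = 3p + 117 → p* = €25, q* = 192.
With the tax collected from producers, supply shifts: qs = 3(p − 26) + 117.
Solving gives q = 160.8 with consumers paying €40.6 and producers receiving €14.6 (the €26 wedge).
Burden on consumers: €15.6; on producers: €10.4. (They sum to €26.)
The less price-elastic side of the market bears the larger share of a per-unit tax.

Consumers bear €15.6 per ticket; producers bear €10.4 per ticket.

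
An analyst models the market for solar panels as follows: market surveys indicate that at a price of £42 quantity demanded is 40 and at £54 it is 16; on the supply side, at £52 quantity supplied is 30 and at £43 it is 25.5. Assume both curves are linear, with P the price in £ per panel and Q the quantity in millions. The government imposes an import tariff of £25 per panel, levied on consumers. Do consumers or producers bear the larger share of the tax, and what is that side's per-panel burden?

Producers bear the larger share: £20 per panel.

Demand slope: (16 − 40)/(54 − 42) = -2, so Qd = 124 − 2P.
Supply slope: (25.5 − 30)/(43 − 52) = 0.5, so Qs = 0.5P + 4.
Without the tax, 124 − 2P = 0.5P + 4 gives 2.5P = 120, so P* = £48 and Q* = 28.
With the tax collected from consumers, demand (in seller-price terms) shifts: Qd = 124 − 2(P + 25).
Solving gives Q = 18 with consumers paying £53 and producers receiving £28 (the £25 wedge).
Per-panel burden: consumers £5, producers £20.
Producers take the larger share because supply is less price-elastic here (demand slope 2 vs supply slope 0.5).
The less price-elastic side of the market bears the larger share of a per-unit tax.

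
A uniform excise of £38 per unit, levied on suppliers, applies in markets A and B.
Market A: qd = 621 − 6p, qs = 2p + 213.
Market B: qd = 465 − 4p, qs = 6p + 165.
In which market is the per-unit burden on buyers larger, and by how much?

Market A: pre-tax p* = £51, q* = 315; post-tax q = 258; per-unit burden on buyers = £9.5.
Market B: pre-tax p* = £30, q* = 345; post-tax q = 253.8; per-unit burden on buyers = £22.8.
Difference: £9.5 vs £22.8 → market B is larger by £13.3.

Market B, by £13.3.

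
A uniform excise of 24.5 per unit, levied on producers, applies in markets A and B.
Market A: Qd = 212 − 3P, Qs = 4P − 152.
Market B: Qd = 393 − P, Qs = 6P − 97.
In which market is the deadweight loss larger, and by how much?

Market A, by 257.25.

Market A: pre-tax P* = 52, Q* = 56; post-tax Q = 14; deadweight loss = 514.5.
Market B: pre-tax P* = 70, Q* = 323; post-tax Q = 302; deadweight loss = 257.25.
Difference: 514.5 vs 257.25 → market A is larger by 257.25.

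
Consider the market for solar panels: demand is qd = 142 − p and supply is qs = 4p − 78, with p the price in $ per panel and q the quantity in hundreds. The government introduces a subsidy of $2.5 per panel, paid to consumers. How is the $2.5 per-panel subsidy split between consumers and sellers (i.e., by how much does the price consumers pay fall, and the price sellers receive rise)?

Consumers gain $2 per panel; sellers gain $0.5 per panel.

Before the subsidy: set 142 − p = 4p − 78 → p* = $44, q* = 98.
With a per-unit subsidy paid to consumers, each effectively pays p − 2.5, so demand becomes qd = 142 − (p − 2.5).
Solving gives q = 100 with consumers paying $42 and sellers receiving $44.5 (the $2.5 wedge).
Gain to consumers: $2; to sellers: $0.5. (They sum to $2.5.)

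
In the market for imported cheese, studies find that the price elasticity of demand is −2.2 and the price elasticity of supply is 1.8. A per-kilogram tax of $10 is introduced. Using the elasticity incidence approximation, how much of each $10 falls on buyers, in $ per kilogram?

Buyers bear ≈ $4.5 per kilogram.

Incidence ratio: buyers' share ≈ εs / (εs + |εd|) = 1.8 / (1.8 + 2.2) = 0.45.
So buyers bear ≈ 0.45 × $10 = $4.5; producers bear $5.5.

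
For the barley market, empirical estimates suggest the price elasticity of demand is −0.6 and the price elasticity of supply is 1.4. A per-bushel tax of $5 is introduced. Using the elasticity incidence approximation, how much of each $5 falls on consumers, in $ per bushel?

Incidence ratio: consumers' share ≈ εs / (εs + |εd|) = 1.4 / (1.4 + 0.6) = 0.7.
So consumers bear ≈ 0.7 × $5 = $3.5; suppliers bear $1.5.

Consumers bear ≈ $3.5 per bushel.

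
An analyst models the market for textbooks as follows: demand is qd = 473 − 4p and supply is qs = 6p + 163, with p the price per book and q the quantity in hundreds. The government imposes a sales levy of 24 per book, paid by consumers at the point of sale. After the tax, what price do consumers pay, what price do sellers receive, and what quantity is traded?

Consumers pay 45.4; sellers receive 21.4; quantity = 291.4.

Without the tax, 473 − 4p = 6p + 163 gives 10p = 310, so p* = 31 and q* = 349.
With the tax collected from consumers, demand (in seller-price terms) shifts: qd = 473 − 4(p + 24).
Solving gives q = 291.4 with consumers paying 45.4 and sellers receiving 21.4 (the 24 wedge).
The less price-elastic side of the market bears the larger share of a per-unit tax.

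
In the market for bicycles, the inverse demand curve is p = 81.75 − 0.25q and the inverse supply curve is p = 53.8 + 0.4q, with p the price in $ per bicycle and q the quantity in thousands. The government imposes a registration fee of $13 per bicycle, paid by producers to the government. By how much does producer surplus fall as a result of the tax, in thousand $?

Producer surplus falls by $264 thousand.

Rewrite in direct form: qd = 327 − 4p and qs = 2.5p − 134.5.
Without the tax, 327 − 4p = 2.5p − 134.5 gives 6.5p = 461.5, so p* = $71 and q* = 43.
With the tax collected from producers, supply shifts: qs = 2.5(p − 13) − 134.5.
New equilibrium: consumers pay $76, producers receive $63, q = 23. (Wedge: pb − ps = 13.)
ΔPS is the trapezoid between Q = 23 and Q = 43 of height $8: ½ · (43 + 23) · 8 = $264.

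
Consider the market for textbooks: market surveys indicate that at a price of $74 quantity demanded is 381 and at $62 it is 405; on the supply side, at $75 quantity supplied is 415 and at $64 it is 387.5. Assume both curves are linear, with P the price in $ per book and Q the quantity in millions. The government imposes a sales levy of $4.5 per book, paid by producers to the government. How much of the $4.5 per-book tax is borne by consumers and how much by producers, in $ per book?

Demand slope: (405 − 381)/(62 − 74) = -2, so Qd = 529 − 2P.
Supply slope: (387.5 − 415)/(64 − 75) = 2.5, so Qs = 2.5P + 227.5.
Before the tax: set 529 − 2P = 2.5P + 227.5 → P* = $67, Q* = 395.
With the tax collected from producers, supply shifts: Qs = 2.5(P − 4.5) + 227.5.
Solving gives Q = 390 with consumers paying $69.5 and producers receiving $65 (the $4.5 wedge).
Burden on consumers: $2.5; on producers: $2. (They sum to $4.5.)
The less price-elastic side of the market bears the larger share of a per-unit tax.

Consumers bear $2.5 per book; producers bear $2 per book.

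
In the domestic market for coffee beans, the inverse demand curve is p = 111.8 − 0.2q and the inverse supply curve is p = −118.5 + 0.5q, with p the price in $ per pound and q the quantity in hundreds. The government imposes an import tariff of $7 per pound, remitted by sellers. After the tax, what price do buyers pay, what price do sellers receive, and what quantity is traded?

Buyers pay $48; sellers receive $41; quantity = 319.

Inverting to q(p) form: qd = 559 − 5p; qs = 2p + 237.
Without the tax, 559 − 5p = 2p + 237 gives 7p = 322, so p* = $46 and q* = 329.
With the tax collected from sellers, supply shifts: qs = 2(p − 7) + 237.
New equilibrium: buyers pay $48, sellers receive $41, q = 319. (Wedge: pb − ps = 7.)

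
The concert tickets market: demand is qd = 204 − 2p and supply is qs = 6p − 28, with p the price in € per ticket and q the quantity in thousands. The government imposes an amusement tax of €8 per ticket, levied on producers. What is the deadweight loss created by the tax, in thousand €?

Without the tax, 204 − 2p = 6p − 28 gives 8p = 232, so p* = €29 and q* = 146.
With the tax collected from producers, supply shifts: qs = 6(p − 8) − 28.
Solving gives q = 134 with buyers paying €35 and producers receiving €27 (the €8 wedge).
Quantity falls by |ΔQ| = |146 − 134| = 12.
DWL = ½ · t · |ΔQ| = ½ · 8 · 12 = €48.

Deadweight loss = €48 thousand.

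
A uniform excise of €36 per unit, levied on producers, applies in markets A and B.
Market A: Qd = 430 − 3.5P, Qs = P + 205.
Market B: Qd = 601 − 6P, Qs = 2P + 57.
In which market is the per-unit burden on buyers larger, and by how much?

Market B, by €1.

Market A: pre-tax P* = €50, Q* = 255; post-tax Q = 227; per-unit burden on buyers = €8.
Market B: pre-tax P* = €68, Q* = 193; post-tax Q = 139; per-unit burden on buyers = €9.
Difference: €8 vs €9 → market B is larger by €1.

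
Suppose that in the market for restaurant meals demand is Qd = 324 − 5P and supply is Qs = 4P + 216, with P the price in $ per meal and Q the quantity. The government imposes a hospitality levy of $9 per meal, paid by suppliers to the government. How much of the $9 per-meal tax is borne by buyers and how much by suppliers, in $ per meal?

Buyers bear $4 per meal; suppliers bear $5 per meal.

Without the tax, 324 − 5P = 4P + 216 gives 9P = 108, so P* = $12 and Q* = 264.
With the tax collected from suppliers, supply shifts: Qs = 4(P − 9) + 216.
Solving gives Q = 244 with buyers paying $16 and suppliers receiving $7 (the $9 wedge).
Burden on buyers: $4; on suppliers: $5. (They sum to $9.)
The less price-elastic side of the market bears the larger share of a per-unit tax.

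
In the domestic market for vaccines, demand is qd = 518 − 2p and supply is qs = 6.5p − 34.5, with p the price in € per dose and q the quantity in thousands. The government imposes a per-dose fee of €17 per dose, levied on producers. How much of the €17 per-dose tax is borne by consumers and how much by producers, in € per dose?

Consumers bear €13 per dose; producers bear €4 per dose.

Before the tax: set 518 − 2p = 6.5p − 34.5 → p* = €65, q* = 388.
With the tax collected from producers, supply shifts: qs = 6.5(p − 17) − 34.5.
New equilibrium: consumers pay €78, producers receive €61, q = 362. (Wedge: pb − ps = 17.)
Burden on consumers: €13; on producers: €4. (They sum to €17.)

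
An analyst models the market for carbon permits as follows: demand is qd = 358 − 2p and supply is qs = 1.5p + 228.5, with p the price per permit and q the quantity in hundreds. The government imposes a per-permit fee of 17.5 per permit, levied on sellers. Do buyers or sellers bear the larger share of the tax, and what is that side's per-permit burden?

Before the tax: set 358 − 2p = 1.5p + 228.5 → p* = 37, q* = 284.
With the tax collected from sellers, supply shifts: qs = 1.5(p − 17.5) + 228.5.
Solving gives q = 269 with buyers paying 44.5 and sellers receiving 27 (the 17.5 wedge).
Per-permit burden: buyers 7.5, sellers 10.
Sellers take the larger share because supply is less price-elastic here (demand slope 2 vs supply slope 1.5).
The less price-elastic side of the market bears the larger share of a per-unit tax.

Sellers bear the larger share: 10 per permit.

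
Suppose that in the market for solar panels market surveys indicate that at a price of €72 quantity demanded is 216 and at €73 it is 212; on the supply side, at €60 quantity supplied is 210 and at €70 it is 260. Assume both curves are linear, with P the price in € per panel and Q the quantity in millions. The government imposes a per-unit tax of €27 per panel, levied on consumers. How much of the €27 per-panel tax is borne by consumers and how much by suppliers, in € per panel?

Demand slope: (212 − 216)/(73 − 72) = -4, so Qd = 504 − 4P.
Supply slope: (260 − 210)/(70 − 60) = 5, so Qs = 5P − 90.
Before the tax: set 504 − 4P = 5P − 90 → P* = €66, Q* = 240.
With the tax collected from consumers, demand (in seller-price terms) shifts: Qd = 504 − 4(P + 27).
Solving gives Q = 180 with consumers paying €81 and suppliers receiving €54 (the €27 wedge).
Burden on consumers: €15; on suppliers: €12. (They sum to €27.)

Consumers bear €15 per panel; suppliers bear €12 per panel.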